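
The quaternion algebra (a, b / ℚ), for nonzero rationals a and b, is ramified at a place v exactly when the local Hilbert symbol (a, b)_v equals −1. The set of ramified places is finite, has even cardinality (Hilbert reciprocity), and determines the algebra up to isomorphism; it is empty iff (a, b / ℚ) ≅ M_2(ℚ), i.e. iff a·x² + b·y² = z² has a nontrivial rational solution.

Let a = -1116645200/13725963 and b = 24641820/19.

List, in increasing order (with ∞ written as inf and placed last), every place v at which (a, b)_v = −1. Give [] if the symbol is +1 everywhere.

Mod squares: a ≡ -23199, b ≡ 1445045. Check v ∈ {∞, 2, 3, 5, 7, 11, 19, 23, 31, 37, 41, 53}.
v=5: a=5^2·(≡4), b=5^1·(≡1) mod 5; (4|5)=+1, (1|5)=+1; (−1)^{2·1·2}·(+1)^1·(+1)^2 = +1.
v=31: a=31^-2·(≡19), b=31^0·(≡17) mod 31; (19|31)=+1, (17|31)=-1; (−1)^{-2·0·15}·(+1)^0·(-1)^-2 = +1.
v=∞: -23199 < 0 and 1445045 > 0  ⇒  (a,b)_∞ = +1.
v=23: a=23^-2·(≡13), b=23^0·(≡3) mod 23; (13|23)=+1, (3|23)=+1; (−1)^{-2·0·11}·(+1)^0·(+1)^-2 = +1.
v=7: a=7^0·(≡6), b=7^1·(≡6) mod 7; (6|7)=-1, (6|7)=-1; (−1)^{0·1·3}·(-1)^1·(-1)^0 = -1.
v=11: a=11^1·(≡4), b=11^0·(≡2) mod 11; (4|11)=+1, (2|11)=-1; (−1)^{1·0·5}·(+1)^0·(-1)^1 = -1.
v=53: a=53^0·(≡13), b=53^1·(≡18) mod 53; (13|53)=+1, (18|53)=-1; (−1)^{0·1·26}·(+1)^1·(-1)^0 = +1.
v=41: a=41^0·(≡26), b=41^1·(≡13) mod 41; (26|41)=-1, (13|41)=-1; (−1)^{0·1·20}·(-1)^1·(-1)^0 = -1.
v=19: a=19^3·(≡15), b=19^-1·(≡17) mod 19; (15|19)=-1, (17|19)=+1; (−1)^{3·-1·9}·(-1)^-1·(+1)^3 = +1.
v=2: v_2(a)=4, v_2(b)=2; units ≡ 1, 5 (mod 8); ε·ε+αω+βω = 0·0+4·1+2·0 ≡ 0  ⇒  (a,b)_2 = +1.
v=3: a=3^-3·(≡1), b=3^4·(≡2) mod 3; (1|3)=+1, (2|3)=-1; (−1)^{-3·4·1}·(+1)^4·(-1)^-3 = -1.
v=37: a=37^1·(≡32), b=37^0·(≡10) mod 37; (32|37)=-1, (10|37)=+1; (−1)^{1·0·18}·(-1)^0·(+1)^1 = +1.
|Ram(-23199, 1445045)| = 4, even; anisotropic at {3, 7, 11, 41}.

[3, 7, 11, 41]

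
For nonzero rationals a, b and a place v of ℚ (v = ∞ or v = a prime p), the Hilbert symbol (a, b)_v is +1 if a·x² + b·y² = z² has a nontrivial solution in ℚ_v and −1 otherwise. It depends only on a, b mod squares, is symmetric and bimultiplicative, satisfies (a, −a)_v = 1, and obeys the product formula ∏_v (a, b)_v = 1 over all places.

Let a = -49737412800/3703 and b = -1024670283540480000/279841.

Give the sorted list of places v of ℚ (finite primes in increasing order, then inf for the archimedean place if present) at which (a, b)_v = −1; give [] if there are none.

[2, 7, 29, inf]

Mod squares: a ≡ -21, b ≡ -1073. Check v ∈ {∞, 2, 3, 5, 7, 23, 29, 37}.
v=37: a=37^2·(≡33), b=37^3·(≡23) mod 37; (33|37)=+1, (23|37)=-1; (−1)^{2·3·18}·(+1)^3·(-1)^2 = +1.
v=5: a=5^2·(≡1), b=5^4·(≡2) mod 5; (1|5)=+1, (2|5)=-1; (−1)^{2·4·2}·(+1)^4·(-1)^2 = +1.
v=29: a=29^2·(≡3), b=29^3·(≡19) mod 29; (3|29)=-1, (19|29)=-1; (−1)^{2·3·14}·(-1)^3·(-1)^2 = -1.
v=3: a=3^3·(≡2), b=3^4·(≡1) mod 3; (2|3)=-1, (1|3)=+1; (−1)^{3·4·1}·(-1)^4·(+1)^3 = +1.
v=7: a=7^-1·(≡4), b=7^0·(≡5) mod 7; (4|7)=+1, (5|7)=-1; (−1)^{-1·0·3}·(+1)^0·(-1)^-1 = -1.
v=∞: -21 < 0 and -1073 < 0  ⇒  (a,b)_∞ = -1.
v=2: v_2(a)=6, v_2(b)=14; units ≡ 3, 7 (mod 8); ε·ε+αω+βω = 1·1+6·0+14·1 ≡ 1  ⇒  (a,b)_2 = -1.
v=23: a=23^-2·(≡1), b=23^-4·(≡4) mod 23; (1|23)=+1, (4|23)=+1; (−1)^{-2·-4·11}·(+1)^-4·(+1)^-2 = +1.
(-21, -1073 / ℚ) ramifies at {2, 7, 29, ∞}: a division algebra.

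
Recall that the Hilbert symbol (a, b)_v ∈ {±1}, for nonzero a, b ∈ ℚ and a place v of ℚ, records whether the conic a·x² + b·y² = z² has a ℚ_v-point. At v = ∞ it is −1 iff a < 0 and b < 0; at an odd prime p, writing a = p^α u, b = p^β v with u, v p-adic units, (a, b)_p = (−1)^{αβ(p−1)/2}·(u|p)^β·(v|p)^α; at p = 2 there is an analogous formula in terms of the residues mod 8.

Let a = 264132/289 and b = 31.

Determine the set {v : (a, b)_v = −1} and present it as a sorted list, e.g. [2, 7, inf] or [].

[29, 31]

Mod squares: a ≡ 7337, b ≡ 31. Check v ∈ {∞, 2, 3, 11, 17, 23, 29, 31}.
v=31: a=31^0·(≡26), b=31^1·(≡1) mod 31; (26|31)=-1, (1|31)=+1; (−1)^{0·1·15}·(-1)^1·(+1)^0 = -1.
v=2: v_2(a)=2, v_2(b)=0; units ≡ 1, 7 (mod 8); ε·ε+αω+βω = 0·1+2·0+0·0 ≡ 0  ⇒  (a,b)_2 = +1.
v=11: a=11^1·(≡7), b=11^0·(≡9) mod 11; (7|11)=-1, (9|11)=+1; (−1)^{1·0·5}·(-1)^0·(+1)^1 = +1.
v=17: a=17^-2·(≡3), b=17^0·(≡14) mod 17; (3|17)=-1, (14|17)=-1; (−1)^{-2·0·8}·(-1)^0·(-1)^-2 = +1.
v=3: a=3^2·(≡2), b=3^0·(≡1) mod 3; (2|3)=-1, (1|3)=+1; (−1)^{2·0·1}·(-1)^0·(+1)^2 = +1.
v=29: a=29^1·(≡27), b=29^0·(≡2) mod 29; (27|29)=-1, (2|29)=-1; (−1)^{1·0·14}·(-1)^0·(-1)^1 = -1.
v=23: a=23^1·(≡20), b=23^0·(≡8) mod 23; (20|23)=-1, (8|23)=+1; (−1)^{1·0·11}·(-1)^0·(+1)^1 = +1.
v=∞: 7337 > 0 and 31 > 0  ⇒  (a,b)_∞ = +1.
(7337, 31 / ℚ) ramifies at {29, 31}: a division algebra.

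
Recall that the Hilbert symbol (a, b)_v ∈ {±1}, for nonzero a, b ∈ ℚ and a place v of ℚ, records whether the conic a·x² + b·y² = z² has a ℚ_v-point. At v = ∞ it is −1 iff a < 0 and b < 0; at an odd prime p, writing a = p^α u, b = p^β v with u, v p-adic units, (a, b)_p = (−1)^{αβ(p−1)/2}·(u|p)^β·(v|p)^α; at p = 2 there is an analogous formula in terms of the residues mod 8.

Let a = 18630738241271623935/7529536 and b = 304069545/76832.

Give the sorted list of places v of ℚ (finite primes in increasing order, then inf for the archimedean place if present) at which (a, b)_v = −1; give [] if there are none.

[13, 19, 23, 31]

Mod squares: a ≡ 3672415, b ≡ 92690. Check v ∈ {∞, 2, 3, 5, 7, 13, 19, 23, 29, 31, 43}.
v=31: a=31^3·(≡16), b=31^1·(≡10) mod 31; (16|31)=+1, (10|31)=+1; (−1)^{3·1·15}·(+1)^1·(+1)^3 = -1.
v=5: a=5^1·(≡2), b=5^1·(≡2) mod 5; (2|5)=-1, (2|5)=-1; (−1)^{1·1·2}·(-1)^1·(-1)^1 = +1.
v=43: a=43^1·(≡28), b=43^0·(≡25) mod 43; (28|43)=-1, (25|43)=+1; (−1)^{1·0·21}·(-1)^0·(+1)^1 = +1.
v=∞: 3672415 > 0 and 92690 > 0  ⇒  (a,b)_∞ = +1.
v=23: a=23^2·(≡11), b=23^1·(≡7) mod 23; (11|23)=-1, (7|23)=-1; (−1)^{2·1·11}·(-1)^1·(-1)^2 = -1.
v=2: v_2(a)=-6, v_2(b)=-5; units ≡ 7, 1 (mod 8); ε·ε+αω+βω = 1·0+-6·0+-5·0 ≡ 0  ⇒  (a,b)_2 = +1.
v=13: a=13^2·(≡7), b=13^1·(≡7) mod 13; (7|13)=-1, (7|13)=-1; (−1)^{2·1·6}·(-1)^1·(-1)^2 = -1.
v=7: a=7^-6·(≡6), b=7^-4·(≡6) mod 7; (6|7)=-1, (6|7)=-1; (−1)^{-6·-4·3}·(-1)^-4·(-1)^-6 = +1.
v=3: a=3^10·(≡1), b=3^8·(≡2) mod 3; (1|3)=+1, (2|3)=-1; (−1)^{10·8·1}·(+1)^8·(-1)^10 = +1.
v=29: a=29^1·(≡18), b=29^0·(≡23) mod 29; (18|29)=-1, (23|29)=+1; (−1)^{1·0·14}·(-1)^0·(+1)^1 = +1.
v=19: a=19^1·(≡5), b=19^0·(≡13) mod 19; (5|19)=+1, (13|19)=-1; (−1)^{1·0·9}·(+1)^0·(-1)^1 = -1.
(3672415, 92690 / ℚ) ramifies at {13, 19, 23, 31}: a division algebra.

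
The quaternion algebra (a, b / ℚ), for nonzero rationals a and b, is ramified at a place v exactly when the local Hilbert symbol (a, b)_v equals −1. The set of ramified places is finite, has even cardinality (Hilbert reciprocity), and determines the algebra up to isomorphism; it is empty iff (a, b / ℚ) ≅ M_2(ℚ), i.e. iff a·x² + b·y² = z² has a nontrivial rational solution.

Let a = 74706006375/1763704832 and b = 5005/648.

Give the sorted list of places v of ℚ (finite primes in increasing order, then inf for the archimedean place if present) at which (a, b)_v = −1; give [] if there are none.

(a, b) ≡ (110, 10010) mod (ℚ^×)²; places V = {2, 3, 5, 7, 11, 13, 29, ∞}.
(a,b)_29: α=-2, u≡4; β=0, v≡22 (mod 29); (4|29)=+1, (22|29)=+1; sign (−1)^0·+1^0·+1^-2 = +1.
(a,b)_2: α=-21, β=-3; u≡7, v≡5 (mod 8); ε(u)ε(v)=1·0, αω(v)=-21·1, βω(u)=-3·0; sum ≡ 1  ⇒  -1.
(a,b)_13: α=2, u≡7; β=1, v≡9 (mod 13); (7|13)=-1, (9|13)=+1; sign (−1)^0·-1^1·+1^2 = -1.
(a,b)_11: α=1, u≡7; β=1, v≡7 (mod 11); (7|11)=-1, (7|11)=-1; sign (−1)^1·-1^1·-1^1 = -1.
(a,b)_3: α=8, u≡2; β=-4, v≡2 (mod 3); (2|3)=-1, (2|3)=-1; sign (−1)^0·-1^-4·-1^8 = +1.
(a,b)_7: α=2, u≡6; β=1, v≡2 (mod 7); (6|7)=-1, (2|7)=+1; sign (−1)^0·-1^1·+1^2 = -1.
(a,b)_5: α=3, u≡3; β=1, v≡2 (mod 5); (3|5)=-1, (2|5)=-1; sign (−1)^0·-1^1·-1^3 = +1.
(a,b)_∞: sgn(110)=+, sgn(10010)=+, so +1.
(110, 10010 / ℚ) ramifies at {2, 7, 11, 13}: a division algebra.

[2, 7, 11, 13]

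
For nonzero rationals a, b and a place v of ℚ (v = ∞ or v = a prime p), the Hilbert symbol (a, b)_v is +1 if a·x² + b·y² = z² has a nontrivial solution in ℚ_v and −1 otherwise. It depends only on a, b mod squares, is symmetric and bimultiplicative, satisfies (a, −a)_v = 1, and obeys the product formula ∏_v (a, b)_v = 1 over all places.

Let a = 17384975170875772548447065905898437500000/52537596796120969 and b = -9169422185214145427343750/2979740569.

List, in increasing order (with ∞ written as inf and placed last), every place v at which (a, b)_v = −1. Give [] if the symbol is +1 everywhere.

Mod squares: a ≡ 75110, b ≡ -1334. Check v ∈ {∞, 2, 3, 5, 7, 13, 17, 19, 23, 29, 37}.
v=5: a=5^13·(≡3), b=5^8·(≡4) mod 5; (3|5)=-1, (4|5)=+1; (−1)^{13·8·2}·(-1)^8·(+1)^13 = +1.
v=19: a=19^-4·(≡15), b=19^-2·(≡10) mod 19; (15|19)=-1, (10|19)=-1; (−1)^{-4·-2·9}·(-1)^-2·(-1)^-4 = +1.
v=17: a=17^-4·(≡9), b=17^-2·(≡4) mod 17; (9|17)=+1, (4|17)=+1; (−1)^{-4·-2·8}·(+1)^-2·(+1)^-4 = +1.
v=7: a=7^5·(≡5), b=7^4·(≡5) mod 7; (5|7)=-1, (5|7)=-1; (−1)^{5·4·3}·(-1)^4·(-1)^5 = -1.
v=2: v_2(a)=5, v_2(b)=1; units ≡ 3, 5 (mod 8); ε·ε+αω+βω = 1·0+5·1+1·1 ≡ 0  ⇒  (a,b)_2 = +1.
v=13: a=13^-6·(≡10), b=13^-4·(≡2) mod 13; (10|13)=+1, (2|13)=-1; (−1)^{-6·-4·6}·(+1)^-4·(-1)^-6 = +1.
v=23: a=23^2·(≡17), b=23^1·(≡14) mod 23; (17|23)=-1, (14|23)=-1; (−1)^{2·1·11}·(-1)^1·(-1)^2 = -1.
v=29: a=29^11·(≡20), b=29^7·(≡8) mod 29; (20|29)=+1, (8|29)=-1; (−1)^{11·7·14}·(+1)^7·(-1)^11 = -1.
v=37: a=37^3·(≡35), b=37^2·(≡29) mod 37; (35|37)=-1, (29|37)=-1; (−1)^{3·2·18}·(-1)^2·(-1)^3 = -1.
v=∞: 75110 > 0 and -1334 < 0  ⇒  (a,b)_∞ = +1.
v=3: a=3^4·(≡2), b=3^2·(≡1) mod 3; (2|3)=-1, (1|3)=+1; (−1)^{4·2·1}·(-1)^2·(+1)^4 = +1.
|Ram(75110, -1334)| = 4, even; anisotropic at {7, 23, 29, 37}.

[7, 23, 29, 37]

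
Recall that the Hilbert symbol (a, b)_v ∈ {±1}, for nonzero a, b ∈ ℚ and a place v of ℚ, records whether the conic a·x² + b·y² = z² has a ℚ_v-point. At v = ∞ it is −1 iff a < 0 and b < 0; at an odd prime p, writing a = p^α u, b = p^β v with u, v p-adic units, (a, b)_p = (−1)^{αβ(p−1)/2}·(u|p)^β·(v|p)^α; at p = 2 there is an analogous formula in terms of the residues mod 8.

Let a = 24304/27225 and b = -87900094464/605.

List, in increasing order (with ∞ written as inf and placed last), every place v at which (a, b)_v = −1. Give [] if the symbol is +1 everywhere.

[2, 7, 13, 17]

(a, b) ≡ (31, -23205) mod (ℚ^×)²; places V = {2, 3, 5, 7, 11, 13, 17, 31, ∞}.
(a,b)_7: α=2, u≡3; β=1, v≡5 (mod 7); (3|7)=-1, (5|7)=-1; sign (−1)^0·-1^1·-1^2 = -1.
(a,b)_11: α=-2, u≡1; β=-2, v≡1 (mod 11); (1|11)=+1, (1|11)=+1; sign (−1)^0·+1^-2·+1^-2 = +1.
(a,b)_3: α=-2, u≡1; β=1, v≡2 (mod 3); (1|3)=+1, (2|3)=-1; sign (−1)^0·+1^1·-1^-2 = +1.
(a,b)_∞: sgn(31)=+, sgn(-23205)=−, so +1.
(a,b)_5: α=-2, u≡1; β=-1, v≡1 (mod 5); (1|5)=+1, (1|5)=+1; sign (−1)^0·+1^-1·+1^-2 = +1.
(a,b)_2: α=4, β=16; u≡7, v≡3 (mod 8); ε(u)ε(v)=1·1, αω(v)=4·1, βω(u)=16·0; sum ≡ 1  ⇒  -1.
(a,b)_31: α=1, u≡19; β=0, v≡19 (mod 31); (19|31)=+1, (19|31)=+1; sign (−1)^0·+1^0·+1^1 = +1.
(a,b)_17: α=0, u≡12; β=3, v≡5 (mod 17); (12|17)=-1, (5|17)=-1; sign (−1)^0·-1^3·-1^0 = -1.
(a,b)_13: α=0, u≡11; β=1, v≡9 (mod 13); (11|13)=-1, (9|13)=+1; sign (−1)^0·-1^1·+1^0 = -1.
Ram(31, -23205) = {2, 7, 13, 17}; no ℚ_2-point on the conic.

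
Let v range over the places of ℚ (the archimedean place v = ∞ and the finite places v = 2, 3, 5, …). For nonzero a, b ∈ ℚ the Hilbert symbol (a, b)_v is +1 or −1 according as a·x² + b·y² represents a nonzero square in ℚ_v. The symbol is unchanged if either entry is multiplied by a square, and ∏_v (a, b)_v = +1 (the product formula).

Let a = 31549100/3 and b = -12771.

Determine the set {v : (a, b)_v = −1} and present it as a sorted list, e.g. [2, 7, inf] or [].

[11, 23, 29, 43]

(a, b) ≡ (946473, -1419) mod (ℚ^×)²; places V = {2, 3, 5, 11, 23, 29, 43, ∞}.
(a,b)_∞: sgn(946473)=+, sgn(-1419)=−, so +1.
(a,b)_5: α=2, u≡3; β=0, v≡4 (mod 5); (3|5)=-1, (4|5)=+1; sign (−1)^0·-1^0·+1^2 = +1.
(a,b)_43: α=1, u≡40; β=1, v≡4 (mod 43); (40|43)=+1, (4|43)=+1; sign (−1)^1·+1^1·+1^1 = -1.
(a,b)_29: α=1, u≡27; β=0, v≡18 (mod 29); (27|29)=-1, (18|29)=-1; sign (−1)^0·-1^0·-1^1 = -1.
(a,b)_11: α=1, u≡5; β=1, v≡5 (mod 11); (5|11)=+1, (5|11)=+1; sign (−1)^1·+1^1·+1^1 = -1.
(a,b)_3: α=-1, u≡2; β=3, v≡1 (mod 3); (2|3)=-1, (1|3)=+1; sign (−1)^1·-1^3·+1^-1 = +1.
(a,b)_2: α=2, β=0; u≡1, v≡5 (mod 8); ε(u)ε(v)=0·0, αω(v)=2·1, βω(u)=0·0; sum ≡ 0  ⇒  +1.
(a,b)_23: α=1, u≡1; β=0, v≡17 (mod 23); (1|23)=+1, (17|23)=-1; sign (−1)^0·+1^0·-1^1 = -1.
Ram(946473, -1419) = {11, 23, 29, 43}; no ℚ_11-point on the conic.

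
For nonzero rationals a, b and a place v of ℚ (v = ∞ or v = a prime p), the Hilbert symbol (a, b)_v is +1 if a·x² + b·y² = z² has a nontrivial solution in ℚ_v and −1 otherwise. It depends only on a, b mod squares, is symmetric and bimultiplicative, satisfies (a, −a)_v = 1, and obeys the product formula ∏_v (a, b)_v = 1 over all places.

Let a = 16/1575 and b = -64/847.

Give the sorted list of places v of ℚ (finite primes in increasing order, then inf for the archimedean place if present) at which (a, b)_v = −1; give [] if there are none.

(a, b) ≡ (7, -7) mod (ℚ^×)²; places V = {2, 3, 5, 7, 11, ∞}.
(a,b)_3: α=-2, u≡1; β=0, v≡2 (mod 3); (1|3)=+1, (2|3)=-1; sign (−1)^0·+1^0·-1^-2 = +1.
(a,b)_5: α=-2, u≡2; β=0, v≡3 (mod 5); (2|5)=-1, (3|5)=-1; sign (−1)^0·-1^0·-1^-2 = +1.
(a,b)_11: α=0, u≡8; β=-2, v≡5 (mod 11); (8|11)=-1, (5|11)=+1; sign (−1)^0·-1^-2·+1^0 = +1.
(a,b)_7: α=-1, u≡2; β=-1, v≡3 (mod 7); (2|7)=+1, (3|7)=-1; sign (−1)^1·+1^-1·-1^-1 = +1.
(a,b)_∞: sgn(7)=+, sgn(-7)=−, so +1.
(a,b)_2: α=4, β=6; u≡7, v≡1 (mod 8); ε(u)ε(v)=1·0, αω(v)=4·0, βω(u)=6·0; sum ≡ 0  ⇒  +1.
Ram(a, b) = ∅: the form 7·x² + -7·y² − z² is isotropic over every ℚ_v, so by Hasse–Minkowski it is isotropic over ℚ.

[]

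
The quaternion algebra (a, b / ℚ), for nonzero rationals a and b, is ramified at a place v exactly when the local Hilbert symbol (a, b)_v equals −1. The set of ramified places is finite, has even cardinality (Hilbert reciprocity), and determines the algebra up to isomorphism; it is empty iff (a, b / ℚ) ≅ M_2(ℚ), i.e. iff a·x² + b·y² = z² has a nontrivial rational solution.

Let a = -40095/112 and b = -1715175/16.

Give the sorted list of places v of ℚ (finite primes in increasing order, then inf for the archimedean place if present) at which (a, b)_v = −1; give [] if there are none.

[5, inf]

Mod squares: a ≡ -385, b ≡ -7. Check v ∈ {∞, 2, 3, 5, 7, 11}.
v=5: a=5^1·(≡3), b=5^2·(≡3) mod 5; (3|5)=-1, (3|5)=-1; (−1)^{1·2·2}·(-1)^2·(-1)^1 = -1.
v=∞: -385 < 0 and -7 < 0  ⇒  (a,b)_∞ = -1.
v=2: v_2(a)=-4, v_2(b)=-4; units ≡ 7, 1 (mod 8); ε·ε+αω+βω = 1·0+-4·0+-4·0 ≡ 0  ⇒  (a,b)_2 = +1.
v=11: a=11^1·(≡9), b=11^2·(≡3) mod 11; (9|11)=+1, (3|11)=+1; (−1)^{1·2·5}·(+1)^2·(+1)^1 = +1.
v=3: a=3^6·(≡2), b=3^4·(≡2) mod 3; (2|3)=-1, (2|3)=-1; (−1)^{6·4·1}·(-1)^4·(-1)^6 = +1.
v=7: a=7^-1·(≡4), b=7^1·(≡5) mod 7; (4|7)=+1, (5|7)=-1; (−1)^{-1·1·3}·(+1)^1·(-1)^-1 = +1.
(-385, -7 / ℚ) ramifies at {5, ∞}: a division algebra.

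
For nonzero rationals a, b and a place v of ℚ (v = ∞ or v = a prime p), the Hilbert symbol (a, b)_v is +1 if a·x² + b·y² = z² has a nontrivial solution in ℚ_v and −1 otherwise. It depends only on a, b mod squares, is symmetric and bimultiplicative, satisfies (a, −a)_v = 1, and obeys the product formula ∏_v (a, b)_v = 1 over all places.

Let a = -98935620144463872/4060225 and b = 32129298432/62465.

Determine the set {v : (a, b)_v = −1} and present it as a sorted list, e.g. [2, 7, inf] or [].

(a, b) ≡ (-22, 195) mod (ℚ^×)²; places V = {2, 3, 5, 7, 11, 13, 31, ∞}.
(a,b)_11: α=3, u≡1; β=2, v≡7 (mod 11); (1|11)=+1, (7|11)=-1; sign (−1)^0·+1^2·-1^3 = -1.
(a,b)_5: α=-2, u≡2; β=-1, v≡4 (mod 5); (2|5)=-1, (4|5)=+1; sign (−1)^0·-1^-1·+1^-2 = -1.
(a,b)_13: α=-2, u≡10; β=-1, v≡11 (mod 13); (10|13)=+1, (11|13)=-1; sign (−1)^0·+1^-1·-1^-2 = +1.
(a,b)_2: α=19, β=12; u≡5, v≡3 (mod 8); ε(u)ε(v)=0·1, αω(v)=19·1, βω(u)=12·1; sum ≡ 1  ⇒  -1.
(a,b)_3: α=10, u≡2; β=3, v≡2 (mod 3); (2|3)=-1, (2|3)=-1; sign (−1)^0·-1^3·-1^10 = -1.
(a,b)_7: α=4, u≡6; β=4, v≡3 (mod 7); (6|7)=-1, (3|7)=-1; sign (−1)^0·-1^4·-1^4 = +1.
(a,b)_31: α=-2, u≡1; β=-2, v≡7 (mod 31); (1|31)=+1, (7|31)=+1; sign (−1)^0·+1^-2·+1^-2 = +1.
(a,b)_∞: sgn(-22)=−, sgn(195)=+, so +1.
(-22, 195 / ℚ) ramifies at {2, 3, 5, 11}: a division algebra.

[2, 3, 5, 11]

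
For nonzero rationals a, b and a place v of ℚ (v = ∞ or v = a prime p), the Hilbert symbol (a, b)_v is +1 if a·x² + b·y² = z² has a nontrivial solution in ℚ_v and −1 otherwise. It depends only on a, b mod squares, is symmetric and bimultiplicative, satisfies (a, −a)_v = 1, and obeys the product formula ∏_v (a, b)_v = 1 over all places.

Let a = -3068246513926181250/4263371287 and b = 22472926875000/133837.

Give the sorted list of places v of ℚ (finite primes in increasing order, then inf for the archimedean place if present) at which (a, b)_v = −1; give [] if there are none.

[2, 3, 5, 7, 17, 19]

(a, b) ≡ (-41230, 27999510) mod (ℚ^×)²; places V = {2, 3, 5, 7, 11, 13, 17, 19, 23, 29, 31, 37, ∞}.
(a,b)_19: α=1, u≡14; β=2, v≡13 (mod 19); (14|19)=-1, (13|19)=-1; sign (−1)^0·-1^2·-1^1 = -1.
(a,b)_3: α=10, u≡2; β=3, v≡2 (mod 3); (2|3)=-1, (2|3)=-1; sign (−1)^0·-1^3·-1^10 = -1.
(a,b)_37: α=-2, u≡10; β=0, v≡14 (mod 37); (10|37)=+1, (14|37)=-1; sign (−1)^0·+1^0·-1^-2 = +1.
(a,b)_2: α=1, β=3; u≡1, v≡3 (mod 8); ε(u)ε(v)=0·1, αω(v)=1·1, βω(u)=3·0; sum ≡ 1  ⇒  -1.
(a,b)_29: α=-2, u≡10; β=0, v≡15 (mod 29); (10|29)=-1, (15|29)=-1; sign (−1)^0·-1^0·-1^-2 = +1.
(a,b)_5: α=5, u≡1; β=7, v≡2 (mod 5); (1|5)=+1, (2|5)=-1; sign (−1)^0·+1^7·-1^5 = -1.
(a,b)_∞: sgn(-41230)=−, sgn(27999510)=+, so +1.
(a,b)_31: α=1, u≡11; β=1, v≡19 (mod 31); (11|31)=-1, (19|31)=+1; sign (−1)^1·-1^1·+1^1 = +1.
(a,b)_7: α=-1, u≡1; β=1, v≡4 (mod 7); (1|7)=+1, (4|7)=+1; sign (−1)^1·+1^1·+1^-1 = -1.
(a,b)_13: α=2, u≡2; β=0, v≡2 (mod 13); (2|13)=-1, (2|13)=-1; sign (−1)^0·-1^0·-1^2 = +1.
(a,b)_17: α=4, u≡10; β=1, v≡4 (mod 17); (10|17)=-1, (4|17)=+1; sign (−1)^0·-1^1·+1^4 = -1.
(a,b)_11: α=0, u≡3; β=-1, v≡8 (mod 11); (3|11)=+1, (8|11)=-1; sign (−1)^0·+1^-1·-1^0 = +1.
(a,b)_23: α=-2, u≡4; β=-3, v≡4 (mod 23); (4|23)=+1, (4|23)=+1; sign (−1)^0·+1^-3·+1^-2 = +1.
Ram(-41230, 27999510) = {2, 3, 5, 7, 17, 19}; no ℚ_2-point on the conic.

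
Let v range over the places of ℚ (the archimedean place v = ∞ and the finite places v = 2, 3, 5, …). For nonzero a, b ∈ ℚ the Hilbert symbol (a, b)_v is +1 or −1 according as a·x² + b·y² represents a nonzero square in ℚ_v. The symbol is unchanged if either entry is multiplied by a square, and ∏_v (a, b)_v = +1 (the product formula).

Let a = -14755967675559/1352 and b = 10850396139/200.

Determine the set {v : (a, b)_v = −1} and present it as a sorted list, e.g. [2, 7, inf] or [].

[2, 19]

(a, b) ≡ (-1102, 22) mod (ℚ^×)²; places V = {2, 3, 5, 11, 13, 19, 29, ∞}.
(a,b)_3: α=6, u≡2; β=2, v≡1 (mod 3); (2|3)=-1, (1|3)=+1; sign (−1)^0·-1^2·+1^6 = +1.
(a,b)_5: α=0, u≡3; β=-2, v≡3 (mod 5); (3|5)=-1, (3|5)=-1; sign (−1)^0·-1^-2·-1^0 = +1.
(a,b)_13: α=-2, u≡9; β=0, v≡10 (mod 13); (9|13)=+1, (10|13)=+1; sign (−1)^0·+1^0·+1^-2 = +1.
(a,b)_∞: sgn(-1102)=−, sgn(22)=+, so +1.
(a,b)_19: α=3, u≡13; β=4, v≡2 (mod 19); (13|19)=-1, (2|19)=-1; sign (−1)^0·-1^4·-1^3 = -1.
(a,b)_2: α=-3, β=-3; u≡1, v≡3 (mod 8); ε(u)ε(v)=0·1, αω(v)=-3·1, βω(u)=-3·0; sum ≡ 1  ⇒  -1.
(a,b)_11: α=2, u≡3; β=1, v≡2 (mod 11); (3|11)=+1, (2|11)=-1; sign (−1)^0·+1^1·-1^2 = +1.
(a,b)_29: α=3, u≡22; β=2, v≡20 (mod 29); (22|29)=+1, (20|29)=+1; sign (−1)^0·+1^2·+1^3 = +1.
Ram(-1102, 22) = {2, 19}; no ℚ_2-point on the conic.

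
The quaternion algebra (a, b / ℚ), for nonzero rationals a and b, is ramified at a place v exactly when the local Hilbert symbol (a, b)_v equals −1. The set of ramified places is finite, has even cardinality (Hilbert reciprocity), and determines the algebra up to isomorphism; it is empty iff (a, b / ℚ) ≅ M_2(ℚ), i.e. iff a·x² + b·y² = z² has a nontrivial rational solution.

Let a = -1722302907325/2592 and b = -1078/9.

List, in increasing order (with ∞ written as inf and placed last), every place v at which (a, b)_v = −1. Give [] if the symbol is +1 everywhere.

[11, 17, 37, inf]

Mod squares: a ≡ -474266, b ≡ -22. Check v ∈ {∞, 2, 3, 5, 7, 11, 13, 17, 29, 37}.
v=13: a=13^1·(≡4), b=13^0·(≡3) mod 13; (4|13)=+1, (3|13)=+1; (−1)^{1·0·6}·(+1)^0·(+1)^1 = +1.
v=5: a=5^2·(≡1), b=5^0·(≡3) mod 5; (1|5)=+1, (3|5)=-1; (−1)^{2·0·2}·(+1)^0·(-1)^2 = +1.
v=∞: -474266 < 0 and -22 < 0  ⇒  (a,b)_∞ = -1.
v=29: a=29^1·(≡3), b=29^0·(≡22) mod 29; (3|29)=-1, (22|29)=+1; (−1)^{1·0·14}·(-1)^0·(+1)^1 = +1.
v=11: a=11^2·(≡8), b=11^1·(≡5) mod 11; (8|11)=-1, (5|11)=+1; (−1)^{2·1·5}·(-1)^1·(+1)^2 = -1.
v=7: a=7^4·(≡3), b=7^2·(≡3) mod 7; (3|7)=-1, (3|7)=-1; (−1)^{4·2·3}·(-1)^2·(-1)^4 = +1.
v=3: a=3^-4·(≡1), b=3^-2·(≡2) mod 3; (1|3)=+1, (2|3)=-1; (−1)^{-4·-2·1}·(+1)^-2·(-1)^-4 = +1.
v=17: a=17^1·(≡13), b=17^0·(≡3) mod 17; (13|17)=+1, (3|17)=-1; (−1)^{1·0·8}·(+1)^0·(-1)^1 = -1.
v=2: v_2(a)=-5, v_2(b)=1; units ≡ 3, 5 (mod 8); ε·ε+αω+βω = 1·0+-5·1+1·1 ≡ 0  ⇒  (a,b)_2 = +1.
v=37: a=37^1·(≡4), b=37^0·(≡20) mod 37; (4|37)=+1, (20|37)=-1; (−1)^{1·0·18}·(+1)^0·(-1)^1 = -1.
(-474266, -22 / ℚ) ramifies at {11, 17, 37, ∞}: a division algebra.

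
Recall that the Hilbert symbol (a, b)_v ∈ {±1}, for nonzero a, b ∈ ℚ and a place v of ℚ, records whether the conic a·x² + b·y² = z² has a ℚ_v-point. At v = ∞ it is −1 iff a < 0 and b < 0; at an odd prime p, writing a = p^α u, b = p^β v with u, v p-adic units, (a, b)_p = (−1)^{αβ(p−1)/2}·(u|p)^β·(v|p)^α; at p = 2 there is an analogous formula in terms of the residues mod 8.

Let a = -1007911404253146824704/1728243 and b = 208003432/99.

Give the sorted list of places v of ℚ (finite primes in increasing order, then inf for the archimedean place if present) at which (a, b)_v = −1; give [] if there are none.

Mod squares: a ≡ -273, b ≡ 4862. Check v ∈ {∞, 2, 3, 7, 11, 13, 17, 23}.
v=17: a=17^2·(≡16), b=17^1·(≡11) mod 17; (16|17)=+1, (11|17)=-1; (−1)^{2·1·8}·(+1)^1·(-1)^2 = +1.
v=7: a=7^13·(≡6), b=7^6·(≡4) mod 7; (6|7)=-1, (4|7)=+1; (−1)^{13·6·3}·(-1)^6·(+1)^13 = +1.
v=13: a=13^3·(≡2), b=13^1·(≡9) mod 13; (2|13)=-1, (9|13)=+1; (−1)^{3·1·6}·(-1)^1·(+1)^3 = -1.
v=2: v_2(a)=14, v_2(b)=3; units ≡ 7, 7 (mod 8); ε·ε+αω+βω = 1·1+14·0+3·0 ≡ 1  ⇒  (a,b)_2 = -1.
v=3: a=3^-3·(≡2), b=3^-2·(≡2) mod 3; (2|3)=-1, (2|3)=-1; (−1)^{-3·-2·1}·(-1)^-2·(-1)^-3 = -1.
v=11: a=11^-2·(≡7), b=11^-1·(≡6) mod 11; (7|11)=-1, (6|11)=-1; (−1)^{-2·-1·5}·(-1)^-1·(-1)^-2 = -1.
v=23: a=23^-2·(≡18), b=23^0·(≡18) mod 23; (18|23)=+1, (18|23)=+1; (−1)^{-2·0·11}·(+1)^0·(+1)^-2 = +1.
v=∞: -273 < 0 and 4862 > 0  ⇒  (a,b)_∞ = +1.
(-273, 4862 / ℚ) ramifies at {2, 3, 11, 13}: a division algebra.

[2, 3, 11, 13]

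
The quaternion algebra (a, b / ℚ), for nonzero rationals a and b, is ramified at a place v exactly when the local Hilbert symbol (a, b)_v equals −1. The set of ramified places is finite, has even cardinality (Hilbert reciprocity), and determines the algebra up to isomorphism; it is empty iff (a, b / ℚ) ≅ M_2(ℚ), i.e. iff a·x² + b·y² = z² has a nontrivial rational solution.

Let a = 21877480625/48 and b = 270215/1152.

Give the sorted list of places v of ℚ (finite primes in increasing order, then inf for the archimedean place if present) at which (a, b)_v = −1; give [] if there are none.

(a, b) ≡ (3003, 1870) mod (ℚ^×)²; places V = {2, 3, 5, 7, 11, 13, 17, ∞}.
(a,b)_5: α=4, u≡3; β=1, v≡4 (mod 5); (3|5)=-1, (4|5)=+1; sign (−1)^0·-1^1·+1^4 = -1.
(a,b)_2: α=-4, β=-7; u≡3, v≡7 (mod 8); ε(u)ε(v)=1·1, αω(v)=-4·0, βω(u)=-7·1; sum ≡ 0  ⇒  +1.
(a,b)_7: α=1, u≡4; β=0, v≡2 (mod 7); (4|7)=+1, (2|7)=+1; sign (−1)^0·+1^0·+1^1 = +1.
(a,b)_∞: sgn(3003)=+, sgn(1870)=+, so +1.
(a,b)_13: α=1, u≡3; β=0, v≡11 (mod 13); (3|13)=+1, (11|13)=-1; sign (−1)^0·+1^0·-1^1 = -1.
(a,b)_11: α=3, u≡1; β=1, v≡3 (mod 11); (1|11)=+1, (3|11)=+1; sign (−1)^1·+1^1·+1^3 = -1.
(a,b)_17: α=2, u≡6; β=3, v≡16 (mod 17); (6|17)=-1, (16|17)=+1; sign (−1)^0·-1^3·+1^2 = -1.
(a,b)_3: α=-1, u≡2; β=-2, v≡1 (mod 3); (2|3)=-1, (1|3)=+1; sign (−1)^0·-1^-2·+1^-1 = +1.
(3003, 1870 / ℚ) ramifies at {5, 11, 13, 17}: a division algebra.

[5, 11, 13, 17]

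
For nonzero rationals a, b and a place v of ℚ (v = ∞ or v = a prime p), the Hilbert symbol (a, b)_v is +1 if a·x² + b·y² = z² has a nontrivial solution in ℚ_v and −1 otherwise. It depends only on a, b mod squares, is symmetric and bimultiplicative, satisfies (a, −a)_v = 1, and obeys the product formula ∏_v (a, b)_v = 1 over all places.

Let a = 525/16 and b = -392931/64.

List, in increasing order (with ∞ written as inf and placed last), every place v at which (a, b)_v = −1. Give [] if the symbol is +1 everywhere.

[7, 11]

Mod squares: a ≡ 21, b ≡ -11. Check v ∈ {∞, 2, 3, 5, 7, 11}.
v=5: a=5^2·(≡1), b=5^0·(≡1) mod 5; (1|5)=+1, (1|5)=+1; (−1)^{2·0·2}·(+1)^0·(+1)^2 = +1.
v=3: a=3^1·(≡1), b=3^6·(≡1) mod 3; (1|3)=+1, (1|3)=+1; (−1)^{1·6·1}·(+1)^6·(+1)^1 = +1.
v=11: a=11^0·(≡6), b=11^1·(≡2) mod 11; (6|11)=-1, (2|11)=-1; (−1)^{0·1·5}·(-1)^1·(-1)^0 = -1.
v=∞: 21 > 0 and -11 < 0  ⇒  (a,b)_∞ = +1.
v=2: v_2(a)=-4, v_2(b)=-6; units ≡ 5, 5 (mod 8); ε·ε+αω+βω = 0·0+-4·1+-6·1 ≡ 0  ⇒  (a,b)_2 = +1.
v=7: a=7^1·(≡6), b=7^2·(≡3) mod 7; (6|7)=-1, (3|7)=-1; (−1)^{1·2·3}·(-1)^2·(-1)^1 = -1.
(21, -11 / ℚ) ramifies at {7, 11}: a division algebra.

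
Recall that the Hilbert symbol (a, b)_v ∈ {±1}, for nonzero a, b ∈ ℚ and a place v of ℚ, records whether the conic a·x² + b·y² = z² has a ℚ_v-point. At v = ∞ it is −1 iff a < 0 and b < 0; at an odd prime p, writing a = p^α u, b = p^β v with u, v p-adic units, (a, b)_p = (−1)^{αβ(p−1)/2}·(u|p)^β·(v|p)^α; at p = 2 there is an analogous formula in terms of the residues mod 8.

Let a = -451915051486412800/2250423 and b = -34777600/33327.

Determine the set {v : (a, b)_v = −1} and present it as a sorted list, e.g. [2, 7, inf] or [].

[2, inf]

(a, b) ≡ (-2926, -38038) mod (ℚ^×)²; places V = {2, 3, 5, 7, 11, 13, 19, 23, ∞}.
(a,b)_19: α=3, u≡17; β=1, v≡3 (mod 19); (17|19)=+1, (3|19)=-1; sign (−1)^1·+1^1·-1^3 = +1.
(a,b)_7: α=-3, u≡4; β=-1, v≡3 (mod 7); (4|7)=+1, (3|7)=-1; sign (−1)^1·+1^-1·-1^-3 = +1.
(a,b)_∞: sgn(-2926)=−, sgn(-38038)=−, so -1.
(a,b)_23: α=0, u≡8; β=-2, v≡6 (mod 23); (8|23)=+1, (6|23)=+1; sign (−1)^0·+1^-2·+1^0 = +1.
(a,b)_11: α=1, u≡5; β=1, v≡8 (mod 11); (5|11)=+1, (8|11)=-1; sign (−1)^1·+1^1·-1^1 = +1.
(a,b)_2: α=23, β=9; u≡1, v≡5 (mod 8); ε(u)ε(v)=0·0, αω(v)=23·1, βω(u)=9·0; sum ≡ 1  ⇒  -1.
(a,b)_13: α=4, u≡3; β=1, v≡12 (mod 13); (3|13)=+1, (12|13)=+1; sign (−1)^0·+1^1·+1^4 = +1.
(a,b)_3: α=-8, u≡2; β=-2, v≡2 (mod 3); (2|3)=-1, (2|3)=-1; sign (−1)^0·-1^-2·-1^-8 = +1.
(a,b)_5: α=2, u≡1; β=2, v≡3 (mod 5); (1|5)=+1, (3|5)=-1; sign (−1)^0·+1^2·-1^2 = +1.
(-2926, -38038 / ℚ) ramifies at {2, ∞}: a division algebra.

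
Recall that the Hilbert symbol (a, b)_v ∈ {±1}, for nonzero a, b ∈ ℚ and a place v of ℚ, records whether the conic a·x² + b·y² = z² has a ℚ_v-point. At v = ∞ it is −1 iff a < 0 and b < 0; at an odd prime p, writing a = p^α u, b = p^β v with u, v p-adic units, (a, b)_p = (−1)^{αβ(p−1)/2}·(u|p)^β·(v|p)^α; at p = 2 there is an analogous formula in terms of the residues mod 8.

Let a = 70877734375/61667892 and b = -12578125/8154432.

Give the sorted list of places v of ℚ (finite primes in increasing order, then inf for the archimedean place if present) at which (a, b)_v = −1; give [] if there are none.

[2, 7, 13, 23]

Mod squares: a ≡ 91, b ≡ -10465. Check v ∈ {∞, 2, 3, 5, 7, 11, 13, 23}.
v=11: a=11^-4·(≡3), b=11^-2·(≡2) mod 11; (3|11)=+1, (2|11)=-1; (−1)^{-4·-2·5}·(+1)^-2·(-1)^-4 = +1.
v=∞: 91 > 0 and -10465 < 0  ⇒  (a,b)_∞ = +1.
v=13: a=13^-1·(≡11), b=13^-1·(≡12) mod 13; (11|13)=-1, (12|13)=+1; (−1)^{-1·-1·6}·(-1)^-1·(+1)^-1 = -1.
v=23: a=23^2·(≡21), b=23^1·(≡15) mod 23; (21|23)=-1, (15|23)=-1; (−1)^{2·1·11}·(-1)^1·(-1)^2 = -1.
v=2: v_2(a)=-2, v_2(b)=-6; units ≡ 3, 7 (mod 8); ε·ε+αω+βω = 1·1+-2·0+-6·1 ≡ 1  ⇒  (a,b)_2 = -1.
v=3: a=3^-4·(≡1), b=3^-4·(≡2) mod 3; (1|3)=+1, (2|3)=-1; (−1)^{-4·-4·1}·(+1)^-4·(-1)^-4 = +1.
v=5: a=5^8·(≡1), b=5^7·(≡2) mod 5; (1|5)=+1, (2|5)=-1; (−1)^{8·7·2}·(+1)^7·(-1)^8 = +1.
v=7: a=7^3·(≡5), b=7^1·(≡3) mod 7; (5|7)=-1, (3|7)=-1; (−1)^{3·1·3}·(-1)^1·(-1)^3 = -1.
Ram(91, -10465) = {2, 7, 13, 23}; no ℚ_2-point on the conic.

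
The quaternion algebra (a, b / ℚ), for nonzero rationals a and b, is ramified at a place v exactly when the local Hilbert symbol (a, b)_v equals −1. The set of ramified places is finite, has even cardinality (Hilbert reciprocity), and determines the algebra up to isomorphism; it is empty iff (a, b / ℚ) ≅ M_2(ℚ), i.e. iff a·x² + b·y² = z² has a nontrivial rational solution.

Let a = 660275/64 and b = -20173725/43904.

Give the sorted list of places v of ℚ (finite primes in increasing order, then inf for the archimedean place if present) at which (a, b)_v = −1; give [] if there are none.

[2, 3, 11, 13]

(a, b) ≡ (11, -10374) mod (ℚ^×)²; places V = {2, 3, 5, 7, 11, 13, 19, ∞}.
(a,b)_7: α=4, u≡2; β=-3, v≡1 (mod 7); (2|7)=+1, (1|7)=+1; sign (−1)^0·+1^-3·+1^4 = +1.
(a,b)_19: α=0, u≡9; β=1, v≡11 (mod 19); (9|19)=+1, (11|19)=+1; sign (−1)^0·+1^1·+1^0 = +1.
(a,b)_2: α=-6, β=-7; u≡3, v≡5 (mod 8); ε(u)ε(v)=1·0, αω(v)=-6·1, βω(u)=-7·1; sum ≡ 1  ⇒  -1.
(a,b)_11: α=1, u≡1; β=2, v≡8 (mod 11); (1|11)=+1, (8|11)=-1; sign (−1)^0·+1^2·-1^1 = -1.
(a,b)_∞: sgn(11)=+, sgn(-10374)=−, so +1.
(a,b)_5: α=2, u≡4; β=2, v≡4 (mod 5); (4|5)=+1, (4|5)=+1; sign (−1)^0·+1^2·+1^2 = +1.
(a,b)_3: α=0, u≡2; β=3, v≡1 (mod 3); (2|3)=-1, (1|3)=+1; sign (−1)^0·-1^3·+1^0 = -1.
(a,b)_13: α=0, u≡8; β=1, v≡8 (mod 13); (8|13)=-1, (8|13)=-1; sign (−1)^0·-1^1·-1^0 = -1.
Ram(11, -10374) = {2, 3, 11, 13}; no ℚ_2-point on the conic.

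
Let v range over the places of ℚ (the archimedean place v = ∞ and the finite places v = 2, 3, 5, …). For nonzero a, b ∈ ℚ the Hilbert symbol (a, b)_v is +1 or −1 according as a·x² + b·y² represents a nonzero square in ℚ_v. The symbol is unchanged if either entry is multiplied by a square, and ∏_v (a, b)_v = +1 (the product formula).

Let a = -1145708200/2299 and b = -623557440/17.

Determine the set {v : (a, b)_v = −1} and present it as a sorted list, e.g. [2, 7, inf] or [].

Mod squares: a ≡ -8398, b ≡ -2805. Check v ∈ {∞, 2, 3, 5, 7, 11, 13, 17, 19, 23}.
v=∞: -8398 < 0 and -2805 < 0  ⇒  (a,b)_∞ = -1.
v=19: a=19^-1·(≡12), b=19^0·(≡6) mod 19; (12|19)=-1, (6|19)=+1; (−1)^{-1·0·9}·(-1)^0·(+1)^-1 = +1.
v=13: a=13^1·(≡3), b=13^0·(≡10) mod 13; (3|13)=+1, (10|13)=+1; (−1)^{1·0·6}·(+1)^0·(+1)^1 = +1.
v=7: a=7^2·(≡2), b=7^0·(≡4) mod 7; (2|7)=+1, (4|7)=+1; (−1)^{2·0·3}·(+1)^0·(+1)^2 = +1.
v=5: a=5^2·(≡3), b=5^1·(≡1) mod 5; (3|5)=-1, (1|5)=+1; (−1)^{2·1·2}·(-1)^1·(+1)^2 = -1.
v=17: a=17^1·(≡16), b=17^-1·(≡10) mod 17; (16|17)=+1, (10|17)=-1; (−1)^{1·-1·8}·(+1)^-1·(-1)^1 = -1.
v=3: a=3^0·(≡2), b=3^11·(≡1) mod 3; (2|3)=-1, (1|3)=+1; (−1)^{0·11·1}·(-1)^11·(+1)^0 = -1.
v=23: a=23^2·(≡5), b=23^0·(≡4) mod 23; (5|23)=-1, (4|23)=+1; (−1)^{2·0·11}·(-1)^0·(+1)^2 = +1.
v=2: v_2(a)=3, v_2(b)=6; units ≡ 1, 3 (mod 8); ε·ε+αω+βω = 0·1+3·1+6·0 ≡ 1  ⇒  (a,b)_2 = -1.
v=11: a=11^-2·(≡7), b=11^1·(≡5) mod 11; (7|11)=-1, (5|11)=+1; (−1)^{-2·1·5}·(-1)^1·(+1)^-2 = -1.
Ram(-8398, -2805) = {2, 3, 5, 11, 17, ∞}; no ℚ_2-point on the conic.

[2, 3, 5, 11, 17, inf]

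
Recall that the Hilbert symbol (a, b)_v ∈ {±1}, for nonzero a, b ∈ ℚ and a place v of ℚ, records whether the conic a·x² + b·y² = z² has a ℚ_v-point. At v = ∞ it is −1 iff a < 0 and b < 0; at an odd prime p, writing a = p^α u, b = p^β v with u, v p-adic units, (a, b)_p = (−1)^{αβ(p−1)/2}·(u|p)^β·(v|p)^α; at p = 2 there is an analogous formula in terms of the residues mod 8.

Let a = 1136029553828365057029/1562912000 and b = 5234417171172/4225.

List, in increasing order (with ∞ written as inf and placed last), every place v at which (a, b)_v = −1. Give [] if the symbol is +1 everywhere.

[5, 19, 31, 41]

(a, b) ≡ (1645945, 21793) mod (ℚ^×)²; places V = {2, 3, 5, 7, 13, 17, 19, 31, 37, 41, ∞}.
(a,b)_41: α=3, u≡19; β=2, v≡30 (mod 41); (19|41)=-1, (30|41)=-1; sign (−1)^0·-1^2·-1^3 = -1.
(a,b)_3: α=8, u≡1; β=6, v≡1 (mod 3); (1|3)=+1, (1|3)=+1; sign (−1)^0·+1^6·+1^8 = +1.
(a,b)_7: α=5, u≡3; β=2, v≡2 (mod 7); (3|7)=-1, (2|7)=+1; sign (−1)^0·-1^2·+1^5 = +1.
(a,b)_37: α=1, u≡30; β=1, v≡21 (mod 37); (30|37)=+1, (21|37)=+1; sign (−1)^0·+1^1·+1^1 = +1.
(a,b)_5: α=-3, u≡4; β=-2, v≡3 (mod 5); (4|5)=+1, (3|5)=-1; sign (−1)^0·+1^-2·-1^-3 = -1.
(a,b)_∞: sgn(1645945)=+, sgn(21793)=+, so +1.
(a,b)_13: α=-2, u≡8; β=-2, v≡6 (mod 13); (8|13)=-1, (6|13)=-1; sign (−1)^0·-1^-2·-1^-2 = +1.
(a,b)_19: α=4, u≡8; β=1, v≡17 (mod 19); (8|19)=-1, (17|19)=+1; sign (−1)^0·-1^1·+1^4 = -1.
(a,b)_31: α=1, u≡27; β=1, v≡30 (mod 31); (27|31)=-1, (30|31)=-1; sign (−1)^1·-1^1·-1^1 = -1.
(a,b)_17: α=-2, u≡7; β=0, v≡13 (mod 17); (7|17)=-1, (13|17)=+1; sign (−1)^0·-1^0·+1^-2 = +1.
(a,b)_2: α=-8, β=2; u≡1, v≡1 (mod 8); ε(u)ε(v)=0·0, αω(v)=-8·0, βω(u)=2·0; sum ≡ 0  ⇒  +1.
(1645945, 21793 / ℚ) ramifies at {5, 19, 31, 41}: a division algebra.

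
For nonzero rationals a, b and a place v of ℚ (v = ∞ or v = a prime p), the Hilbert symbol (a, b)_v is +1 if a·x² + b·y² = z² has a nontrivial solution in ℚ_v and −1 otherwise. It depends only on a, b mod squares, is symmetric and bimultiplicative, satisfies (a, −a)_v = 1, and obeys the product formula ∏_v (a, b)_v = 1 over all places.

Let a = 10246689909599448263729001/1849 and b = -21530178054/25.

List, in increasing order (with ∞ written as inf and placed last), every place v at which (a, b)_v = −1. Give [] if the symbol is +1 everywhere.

(a, b) ≡ (90321, -8277654) mod (ℚ^×)²; places V = {2, 3, 5, 7, 11, 17, 19, 23, 41, 43, ∞}.
(a,b)_23: α=3, u≡7; β=1, v≡6 (mod 23); (7|23)=-1, (6|23)=+1; sign (−1)^1·-1^1·+1^3 = +1.
(a,b)_∞: sgn(90321)=+, sgn(-8277654)=−, so +1.
(a,b)_2: α=0, β=1; u≡1, v≡5 (mod 8); ε(u)ε(v)=0·0, αω(v)=0·1, βω(u)=1·0; sum ≡ 0  ⇒  +1.
(a,b)_5: α=0, u≡4; β=-2, v≡1 (mod 5); (4|5)=+1, (1|5)=+1; sign (−1)^0·+1^-2·+1^0 = +1.
(a,b)_41: α=2, u≡21; β=1, v≡1 (mod 41); (21|41)=+1, (1|41)=+1; sign (−1)^0·+1^1·+1^2 = +1.
(a,b)_43: α=-2, u≡38; β=0, v≡22 (mod 43); (38|43)=+1, (22|43)=-1; sign (−1)^0·+1^0·-1^-2 = +1.
(a,b)_11: α=5, u≡1; β=1, v≡8 (mod 11); (1|11)=+1, (8|11)=-1; sign (−1)^1·+1^1·-1^5 = +1.
(a,b)_19: α=2, u≡13; β=1, v≡5 (mod 19); (13|19)=-1, (5|19)=+1; sign (−1)^0·-1^1·+1^2 = -1.
(a,b)_7: α=1, u≡2; β=1, v≡2 (mod 7); (2|7)=+1, (2|7)=+1; sign (−1)^1·+1^1·+1^1 = -1.
(a,b)_17: α=7, u≡8; β=2, v≡14 (mod 17); (8|17)=+1, (14|17)=-1; sign (−1)^0·+1^2·-1^7 = -1.
(a,b)_3: α=1, u≡2; β=3, v≡2 (mod 3); (2|3)=-1, (2|3)=-1; sign (−1)^1·-1^3·-1^1 = -1.
Ram(90321, -8277654) = {3, 7, 17, 19}; no ℚ_3-point on the conic.

[3, 7, 17, 19]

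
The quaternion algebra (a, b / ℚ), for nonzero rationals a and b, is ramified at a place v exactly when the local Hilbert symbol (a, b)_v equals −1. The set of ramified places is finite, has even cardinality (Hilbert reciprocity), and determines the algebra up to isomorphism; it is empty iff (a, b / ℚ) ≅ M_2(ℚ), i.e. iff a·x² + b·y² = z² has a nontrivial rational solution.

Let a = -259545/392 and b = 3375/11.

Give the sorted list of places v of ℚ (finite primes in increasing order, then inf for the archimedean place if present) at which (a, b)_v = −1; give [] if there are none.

[2, 3]

Mod squares: a ≡ -4290, b ≡ 165. Check v ∈ {∞, 2, 3, 5, 7, 11, 13}.
v=3: a=3^1·(≡1), b=3^3·(≡1) mod 3; (1|3)=+1, (1|3)=+1; (−1)^{1·3·1}·(+1)^3·(+1)^1 = -1.
v=5: a=5^1·(≡3), b=5^3·(≡2) mod 5; (3|5)=-1, (2|5)=-1; (−1)^{1·3·2}·(-1)^3·(-1)^1 = +1.
v=2: v_2(a)=-3, v_2(b)=0; units ≡ 7, 5 (mod 8); ε·ε+αω+βω = 1·0+-3·1+0·0 ≡ 1  ⇒  (a,b)_2 = -1.
v=∞: -4290 < 0 and 165 > 0  ⇒  (a,b)_∞ = +1.
v=11: a=11^3·(≡2), b=11^-1·(≡9) mod 11; (2|11)=-1, (9|11)=+1; (−1)^{3·-1·5}·(-1)^-1·(+1)^3 = +1.
v=7: a=7^-2·(≡1), b=7^0·(≡2) mod 7; (1|7)=+1, (2|7)=+1; (−1)^{-2·0·3}·(+1)^0·(+1)^-2 = +1.
v=13: a=13^1·(≡8), b=13^0·(≡9) mod 13; (8|13)=-1, (9|13)=+1; (−1)^{1·0·6}·(-1)^0·(+1)^1 = +1.
|Ram(-4290, 165)| = 2, even; anisotropic at {2, 3}.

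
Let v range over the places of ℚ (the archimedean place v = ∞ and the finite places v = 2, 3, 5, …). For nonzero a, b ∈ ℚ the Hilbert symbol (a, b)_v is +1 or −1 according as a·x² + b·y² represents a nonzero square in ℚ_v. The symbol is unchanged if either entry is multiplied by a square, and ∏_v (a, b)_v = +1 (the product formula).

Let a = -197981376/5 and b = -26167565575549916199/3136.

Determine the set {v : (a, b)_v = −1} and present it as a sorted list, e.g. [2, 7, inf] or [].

(a, b) ≡ (-16095, -31) mod (ℚ^×)²; places V = {2, 3, 5, 7, 11, 29, 31, 37, ∞}.
(a,b)_7: α=0, u≡6; β=-2, v≡4 (mod 7); (6|7)=-1, (4|7)=+1; sign (−1)^0·-1^-2·+1^0 = +1.
(a,b)_37: α=1, u≡11; β=2, v≡23 (mod 37); (11|37)=+1, (23|37)=-1; sign (−1)^0·+1^2·-1^1 = -1.
(a,b)_2: α=6, β=-6; u≡1, v≡1 (mod 8); ε(u)ε(v)=0·0, αω(v)=6·0, βω(u)=-6·0; sum ≡ 0  ⇒  +1.
(a,b)_29: α=1, u≡24; β=2, v≡2 (mod 29); (24|29)=+1, (2|29)=-1; sign (−1)^0·+1^2·-1^1 = -1.
(a,b)_3: α=1, u≡2; β=8, v≡2 (mod 3); (2|3)=-1, (2|3)=-1; sign (−1)^0·-1^8·-1^1 = -1.
(a,b)_5: α=-1, u≡4; β=0, v≡1 (mod 5); (4|5)=+1, (1|5)=+1; sign (−1)^0·+1^0·+1^-1 = +1.
(a,b)_11: α=0, u≡9; β=2, v≡7 (mod 11); (9|11)=+1, (7|11)=-1; sign (−1)^0·+1^2·-1^0 = +1.
(a,b)_∞: sgn(-16095)=−, sgn(-31)=−, so -1.
(a,b)_31: α=2, u≡2; β=5, v≡23 (mod 31); (2|31)=+1, (23|31)=-1; sign (−1)^0·+1^5·-1^2 = +1.
(-16095, -31 / ℚ) ramifies at {3, 29, 37, ∞}: a division algebra.

[3, 29, 37, inf]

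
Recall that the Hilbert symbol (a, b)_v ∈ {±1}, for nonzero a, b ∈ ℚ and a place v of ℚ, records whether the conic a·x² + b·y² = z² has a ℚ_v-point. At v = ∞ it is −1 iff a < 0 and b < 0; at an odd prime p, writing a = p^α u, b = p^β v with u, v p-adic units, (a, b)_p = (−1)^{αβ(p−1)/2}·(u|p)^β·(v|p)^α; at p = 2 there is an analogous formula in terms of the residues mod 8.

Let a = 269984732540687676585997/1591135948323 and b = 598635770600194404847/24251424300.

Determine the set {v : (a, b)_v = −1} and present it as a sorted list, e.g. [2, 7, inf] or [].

(a, b) ≡ (2914239, 781869) mod (ℚ^×)²; places V = {2, 3, 5, 7, 11, 17, 19, 29, 37, 41, 43, 47, ∞}.
(a,b)_29: α=1, u≡24; β=1, v≡22 (mod 29); (24|29)=+1, (22|29)=+1; sign (−1)^0·+1^1·+1^1 = +1.
(a,b)_∞: sgn(2914239)=+, sgn(781869)=+, so +1.
(a,b)_3: α=-19, u≡1; β=-11, v≡1 (mod 3); (1|3)=+1, (1|3)=+1; sign (−1)^1·+1^-11·+1^-19 = -1.
(a,b)_11: α=4, u≡4; β=3, v≡8 (mod 11); (4|11)=+1, (8|11)=-1; sign (−1)^0·+1^3·-1^4 = +1.
(a,b)_19: α=3, u≡15; β=3, v≡4 (mod 19); (15|19)=-1, (4|19)=+1; sign (−1)^1·-1^3·+1^3 = +1.
(a,b)_2: α=0, β=-2; u≡7, v≡5 (mod 8); ε(u)ε(v)=1·0, αω(v)=0·1, βω(u)=-2·0; sum ≡ 0  ⇒  +1.
(a,b)_47: α=2, u≡16; β=2, v≡34 (mod 47); (16|47)=+1, (34|47)=+1; sign (−1)^0·+1^2·+1^2 = +1.
(a,b)_41: α=3, u≡22; β=2, v≡32 (mod 41); (22|41)=-1, (32|41)=+1; sign (−1)^0·-1^2·+1^3 = +1.
(a,b)_7: α=2, u≡5; β=2, v≡4 (mod 7); (5|7)=-1, (4|7)=+1; sign (−1)^0·-1^2·+1^2 = +1.
(a,b)_43: α=1, u≡20; β=1, v≡33 (mod 43); (20|43)=-1, (33|43)=-1; sign (−1)^1·-1^1·-1^1 = -1.
(a,b)_37: α=-2, u≡35; β=-2, v≡8 (mod 37); (35|37)=-1, (8|37)=-1; sign (−1)^0·-1^-2·-1^-2 = +1.
(a,b)_5: α=0, u≡4; β=-2, v≡1 (mod 5); (4|5)=+1, (1|5)=+1; sign (−1)^0·+1^-2·+1^0 = +1.
(a,b)_17: α=2, u≡6; β=2, v≡6 (mod 17); (6|17)=-1, (6|17)=-1; sign (−1)^0·-1^2·-1^2 = +1.
|Ram(2914239, 781869)| = 2, even; anisotropic at {3, 43}.

[3, 43]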